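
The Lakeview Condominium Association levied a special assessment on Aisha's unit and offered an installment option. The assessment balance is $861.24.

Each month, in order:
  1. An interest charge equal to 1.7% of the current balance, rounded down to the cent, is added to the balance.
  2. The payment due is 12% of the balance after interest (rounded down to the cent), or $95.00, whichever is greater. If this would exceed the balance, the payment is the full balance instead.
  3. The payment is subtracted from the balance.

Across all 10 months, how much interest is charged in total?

$80.37

Month 1: opening $861.24; interest $14.64 → $875.88; payment $105.10; balance $770.78
Month 2: opening $770.78; interest $13.10 → $783.88; payment $95.00; balance $688.88
Month 3: opening $688.88; interest $11.71 → $700.59; payment $95.00; balance $605.59
Month 4: opening $605.59; interest $10.29 → $615.88; payment $95.00; balance $520.88
Month 5: opening $520.88; interest $8.85 → $529.73; payment $95.00; balance $434.73
Month 6: opening $434.73; interest $7.39 → $442.12; payment $95.00; balance $347.12
Month 7: opening $347.12; interest $5.90 → $353.02; payment $95.00; balance $258.02
Month 8: opening $258.02; interest $4.38 → $262.40; payment $95.00; balance $167.40
Month 9: opening $167.40; interest $2.84 → $170.24; payment $95.00; balance $75.24
Month 10: opening $75.24; interest $1.27 → $76.51; payment $76.51; balance $0.00
Total interest: $14.64 + $13.10 + $11.71 + $10.29 + $8.85 + $7.39 + $5.90 + $4.38 + $2.84 + $1.27 = $80.37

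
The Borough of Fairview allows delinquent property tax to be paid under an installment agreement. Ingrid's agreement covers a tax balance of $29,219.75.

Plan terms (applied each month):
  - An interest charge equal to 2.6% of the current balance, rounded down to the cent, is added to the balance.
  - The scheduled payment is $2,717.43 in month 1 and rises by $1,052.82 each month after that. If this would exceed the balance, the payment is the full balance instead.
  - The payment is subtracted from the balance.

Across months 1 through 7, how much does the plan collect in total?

Month 1: opening $29,219.75; interest $759.71 → $29,979.46; payment $2,717.43; balance $27,262.03
Month 2: opening $27,262.03; interest $708.81 → $27,970.84; payment $3,770.25; balance $24,200.59
Month 3: opening $24,200.59; interest $629.21 → $24,829.80; payment $4,823.07; balance $20,006.73
Month 4: opening $20,006.73; interest $520.17 → $20,526.90; payment $5,875.89; balance $14,651.01
Month 5: opening $14,651.01; interest $380.92 → $15,031.93; payment $6,928.71; balance $8,103.22
Month 6: opening $8,103.22; interest $210.68 → $8,313.90; payment $7,981.53; balance $332.37
Month 7: opening $332.37; interest $8.64 → $341.01; payment $341.01; balance $0.00
Total paid: $32,437.89

$32,437.89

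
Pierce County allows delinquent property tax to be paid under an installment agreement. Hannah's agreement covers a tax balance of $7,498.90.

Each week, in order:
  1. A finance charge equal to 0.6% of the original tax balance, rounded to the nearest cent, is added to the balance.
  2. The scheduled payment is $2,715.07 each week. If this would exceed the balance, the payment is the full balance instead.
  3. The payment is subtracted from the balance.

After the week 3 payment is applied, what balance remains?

# | Opening | Interest | Payment | End bal
1 | $7,498.90 | $44.99 | $2,715.07 | $4,828.82
2 | $4,828.82 | $44.99 | $2,715.07 | $2,158.74
3 | $2,158.74 | $44.99 | $2,203.73 | $0.00

$0.00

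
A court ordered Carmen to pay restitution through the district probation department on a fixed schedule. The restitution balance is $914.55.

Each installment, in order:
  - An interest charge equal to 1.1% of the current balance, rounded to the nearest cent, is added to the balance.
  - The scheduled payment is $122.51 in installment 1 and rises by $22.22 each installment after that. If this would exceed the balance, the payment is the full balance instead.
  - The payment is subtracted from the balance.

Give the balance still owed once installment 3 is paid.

Installment 1: opening $914.55; interest $10.06 → $924.61; payment $122.51; balance $802.10
Installment 2: opening $802.10; interest $8.82 → $810.92; payment $144.73; balance $666.19
Installment 3: opening $666.19; interest $7.33 → $673.52; payment $166.95; balance $506.57

$506.57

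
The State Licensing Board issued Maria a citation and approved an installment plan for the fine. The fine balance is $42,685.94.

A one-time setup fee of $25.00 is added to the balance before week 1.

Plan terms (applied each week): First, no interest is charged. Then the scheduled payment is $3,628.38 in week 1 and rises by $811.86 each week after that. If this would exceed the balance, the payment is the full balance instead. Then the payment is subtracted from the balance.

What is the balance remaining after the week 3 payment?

$29,390.22

Week 1: $42,710.94 − $3,628.38 → $39,082.56
Week 2: $39,082.56 − $4,440.24 → $34,642.32
Week 3: $34,642.32 − $5,252.10 → $29,390.22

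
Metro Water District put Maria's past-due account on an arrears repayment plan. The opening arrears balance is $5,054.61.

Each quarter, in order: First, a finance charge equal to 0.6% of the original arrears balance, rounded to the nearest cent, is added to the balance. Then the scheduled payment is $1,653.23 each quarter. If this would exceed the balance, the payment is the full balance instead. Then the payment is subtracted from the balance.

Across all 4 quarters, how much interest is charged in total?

$121.32

Quarter 1: $5,054.61 +$30.33 interest = $5,084.94; pay $1,653.23 → $3,431.71
Quarter 2: $3,431.71 +$30.33 interest = $3,462.04; pay $1,653.23 → $1,808.81
Quarter 3: $1,808.81 +$30.33 interest = $1,839.14; pay $1,653.23 → $185.91
Quarter 4: $185.91 +$30.33 interest = $216.24; pay $216.24 → $0.00
Total interest: $30.33 + $30.33 + $30.33 + $30.33 = $121.32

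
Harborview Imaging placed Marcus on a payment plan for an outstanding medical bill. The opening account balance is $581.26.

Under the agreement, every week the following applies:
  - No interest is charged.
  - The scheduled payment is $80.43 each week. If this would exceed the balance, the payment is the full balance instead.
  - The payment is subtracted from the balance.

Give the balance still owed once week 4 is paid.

Week 1: $581.26 − $80.43 → $500.83
Week 2: $500.83 − $80.43 → $420.40
Week 3: $420.40 − $80.43 → $339.97
Week 4: $339.97 − $80.43 → $259.54

$259.54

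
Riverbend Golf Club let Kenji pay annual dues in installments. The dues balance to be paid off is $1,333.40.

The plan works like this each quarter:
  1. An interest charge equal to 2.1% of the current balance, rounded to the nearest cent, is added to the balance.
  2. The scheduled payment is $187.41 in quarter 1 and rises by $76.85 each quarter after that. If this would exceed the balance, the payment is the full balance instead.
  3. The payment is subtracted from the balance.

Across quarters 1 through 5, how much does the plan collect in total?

$1,422.90

Quarter 1: opening $1,333.40; interest $28.00 → $1,361.40; payment $187.41; balance $1,173.99
Quarter 2: opening $1,173.99; interest $24.65 → $1,198.64; payment $264.26; balance $934.38
Quarter 3: opening $934.38; interest $19.62 → $954.00; payment $341.11; balance $612.89
Quarter 4: opening $612.89; interest $12.87 → $625.76; payment $417.96; balance $207.80
Quarter 5: opening $207.80; interest $4.36 → $212.16; payment $212.16; balance $0.00
Total paid: $1,422.90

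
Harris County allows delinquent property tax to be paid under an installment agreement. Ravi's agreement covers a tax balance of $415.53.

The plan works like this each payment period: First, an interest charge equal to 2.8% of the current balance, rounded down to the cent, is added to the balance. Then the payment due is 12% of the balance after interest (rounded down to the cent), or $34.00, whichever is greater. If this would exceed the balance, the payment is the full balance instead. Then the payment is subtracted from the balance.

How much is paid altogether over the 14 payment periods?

Payment period 1: $415.53 +$11.63 interest = $427.16; pay $51.25 → $375.91
Payment period 2: $375.91 +$10.52 interest = $386.43; pay $46.37 → $340.06
Payment period 3: $340.06 +$9.52 interest = $349.58; pay $41.94 → $307.64
Payment period 4: $307.64 +$8.61 interest = $316.25; pay $37.95 → $278.30
Payment period 5: $278.30 +$7.79 interest = $286.09; pay $34.33 → $251.76
Payment period 6: $251.76 +$7.04 interest = $258.80; pay $34.00 → $224.80
Payment period 7: $224.80 +$6.29 interest = $231.09; pay $34.00 → $197.09
Payment period 8: $197.09 +$5.51 interest = $202.60; pay $34.00 → $168.60
Payment period 9: $168.60 +$4.72 interest = $173.32; pay $34.00 → $139.32
Payment period 10: $139.32 +$3.90 interest = $143.22; pay $34.00 → $109.22
Payment period 11: $109.22 +$3.05 interest = $112.27; pay $34.00 → $78.27
Payment period 12: $78.27 +$2.19 interest = $80.46; pay $34.00 → $46.46
Payment period 13: $46.46 +$1.30 interest = $47.76; pay $34.00 → $13.76
Payment period 14: $13.76 +$0.38 interest = $14.14; pay $14.14 → $0.00
Total paid: $497.98

$497.98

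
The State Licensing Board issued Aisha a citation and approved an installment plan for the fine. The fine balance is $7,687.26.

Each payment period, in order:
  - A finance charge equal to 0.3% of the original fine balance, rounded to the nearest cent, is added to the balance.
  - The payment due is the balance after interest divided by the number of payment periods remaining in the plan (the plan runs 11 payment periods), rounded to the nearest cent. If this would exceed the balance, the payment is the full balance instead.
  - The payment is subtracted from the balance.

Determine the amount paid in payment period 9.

$733.89

Payment period 1: opening $7,687.26; interest $23.06 → $7,710.32; payment $700.94; balance $7,009.38
Payment period 2: opening $7,009.38; interest $23.06 → $7,032.44; payment $703.24; balance $6,329.20
Payment period 3: opening $6,329.20; interest $23.06 → $6,352.26; payment $705.81; balance $5,646.45
Payment period 4: opening $5,646.45; interest $23.06 → $5,669.51; payment $708.69; balance $4,960.82
Payment period 5: opening $4,960.82; interest $23.06 → $4,983.88; payment $711.98; balance $4,271.90
Payment period 6: opening $4,271.90; interest $23.06 → $4,294.96; payment $715.83; balance $3,579.13
Payment period 7: opening $3,579.13; interest $23.06 → $3,602.19; payment $720.44; balance $2,881.75
Payment period 8: opening $2,881.75; interest $23.06 → $2,904.81; payment $726.20; balance $2,178.61
Payment period 9: opening $2,178.61; interest $23.06 → $2,201.67; payment $733.89; balance $1,467.78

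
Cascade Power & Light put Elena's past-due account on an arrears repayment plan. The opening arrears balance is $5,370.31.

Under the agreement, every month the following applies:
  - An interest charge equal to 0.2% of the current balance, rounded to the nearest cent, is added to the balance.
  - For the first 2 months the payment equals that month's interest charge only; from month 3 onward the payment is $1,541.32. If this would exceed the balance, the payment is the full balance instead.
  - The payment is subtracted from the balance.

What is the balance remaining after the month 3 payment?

$3,839.73

Month 1: opening $5,370.31; interest $10.74 → $5,381.05; payment $10.74; balance $5,370.31
Month 2: opening $5,370.31; interest $10.74 → $5,381.05; payment $10.74; balance $5,370.31
Month 3: opening $5,370.31; interest $10.74 → $5,381.05; payment $1,541.32; balance $3,839.73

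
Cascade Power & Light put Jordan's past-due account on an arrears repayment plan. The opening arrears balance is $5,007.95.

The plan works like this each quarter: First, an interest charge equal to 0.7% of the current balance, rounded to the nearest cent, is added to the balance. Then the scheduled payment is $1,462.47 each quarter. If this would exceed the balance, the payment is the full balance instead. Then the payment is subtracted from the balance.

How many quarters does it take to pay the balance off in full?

# | Opening | Interest | Payment | End bal
1 | $5,007.95 | $35.06 | $1,462.47 | $3,580.54
2 | $3,580.54 | $25.06 | $1,462.47 | $2,143.13
3 | $2,143.13 | $15.00 | $1,462.47 | $695.66
4 | $695.66 | $4.87 | $700.53 | $0.00
Balance reaches $0.00 in quarter 4.

4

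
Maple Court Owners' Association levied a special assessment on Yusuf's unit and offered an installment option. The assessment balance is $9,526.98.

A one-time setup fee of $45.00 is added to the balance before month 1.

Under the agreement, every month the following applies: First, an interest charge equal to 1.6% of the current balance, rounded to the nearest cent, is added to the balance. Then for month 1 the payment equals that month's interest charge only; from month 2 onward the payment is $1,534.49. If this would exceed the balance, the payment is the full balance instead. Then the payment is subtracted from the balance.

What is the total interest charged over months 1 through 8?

Month 1: $9,571.98 +$153.15 interest = $9,725.13; pay $153.15 → $9,571.98
Month 2: $9,571.98 +$153.15 interest = $9,725.13; pay $1,534.49 → $8,190.64
Month 3: $8,190.64 +$131.05 interest = $8,321.69; pay $1,534.49 → $6,787.20
Month 4: $6,787.20 +$108.60 interest = $6,895.80; pay $1,534.49 → $5,361.31
Month 5: $5,361.31 +$85.78 interest = $5,447.09; pay $1,534.49 → $3,912.60
Month 6: $3,912.60 +$62.60 interest = $3,975.20; pay $1,534.49 → $2,440.71
Month 7: $2,440.71 +$39.05 interest = $2,479.76; pay $1,534.49 → $945.27
Month 8: $945.27 +$15.12 interest = $960.39; pay $960.39 → $0.00
Total interest: $153.15 + $153.15 + $131.05 + $108.60 + $85.78 + $62.60 + $39.05 + $15.12 = $748.50

$748.50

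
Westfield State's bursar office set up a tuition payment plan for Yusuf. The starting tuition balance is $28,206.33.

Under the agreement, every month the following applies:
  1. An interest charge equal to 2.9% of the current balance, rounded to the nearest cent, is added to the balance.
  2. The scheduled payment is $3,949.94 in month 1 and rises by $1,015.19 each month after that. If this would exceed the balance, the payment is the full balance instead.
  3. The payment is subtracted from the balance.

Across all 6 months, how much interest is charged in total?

# | Opening | Interest | Payment | End bal
1 | $28,206.33 | $817.98 | $3,949.94 | $25,074.37
2 | $25,074.37 | $727.16 | $4,965.13 | $20,836.40
3 | $20,836.40 | $604.26 | $5,980.32 | $15,460.34
4 | $15,460.34 | $448.35 | $6,995.51 | $8,913.18
5 | $8,913.18 | $258.48 | $8,010.70 | $1,160.96
6 | $1,160.96 | $33.67 | $1,194.63 | $0.00
Total interest: $817.98 + $727.16 + $604.26 + $448.35 + $258.48 + $33.67 = $2,889.90

$2,889.90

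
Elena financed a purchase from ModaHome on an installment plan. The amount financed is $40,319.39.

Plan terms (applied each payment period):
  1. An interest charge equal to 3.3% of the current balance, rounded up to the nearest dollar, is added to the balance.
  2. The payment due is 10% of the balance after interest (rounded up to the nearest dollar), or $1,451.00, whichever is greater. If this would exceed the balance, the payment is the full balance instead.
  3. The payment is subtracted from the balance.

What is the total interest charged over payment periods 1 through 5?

$5,783.00

# | Opening | Interest | Payment | End bal
1 | $40,319.39 | $1,331.00 | $4,166.00 | $37,484.39
2 | $37,484.39 | $1,237.00 | $3,873.00 | $34,848.39
3 | $34,848.39 | $1,150.00 | $3,600.00 | $32,398.39
4 | $32,398.39 | $1,070.00 | $3,347.00 | $30,121.39
5 | $30,121.39 | $995.00 | $3,112.00 | $28,004.39
Total interest: $1,331.00 + $1,237.00 + $1,150.00 + $1,070.00 + $995.00 = $5,783.00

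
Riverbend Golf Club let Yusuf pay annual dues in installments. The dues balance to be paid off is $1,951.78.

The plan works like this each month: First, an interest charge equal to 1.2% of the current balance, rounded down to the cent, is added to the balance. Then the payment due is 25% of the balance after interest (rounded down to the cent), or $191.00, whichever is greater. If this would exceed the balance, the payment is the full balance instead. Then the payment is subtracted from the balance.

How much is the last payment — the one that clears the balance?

Month 1: $1,951.78 +$23.42 interest = $1,975.20; pay $493.80 → $1,481.40
Month 2: $1,481.40 +$17.77 interest = $1,499.17; pay $374.79 → $1,124.38
Month 3: $1,124.38 +$13.49 interest = $1,137.87; pay $284.46 → $853.41
Month 4: $853.41 +$10.24 interest = $863.65; pay $215.91 → $647.74
Month 5: $647.74 +$7.77 interest = $655.51; pay $191.00 → $464.51
Month 6: $464.51 +$5.57 interest = $470.08; pay $191.00 → $279.08
Month 7: $279.08 +$3.34 interest = $282.42; pay $191.00 → $91.42
Month 8: $91.42 +$1.09 interest = $92.51; pay $92.51 → $0.00

$92.51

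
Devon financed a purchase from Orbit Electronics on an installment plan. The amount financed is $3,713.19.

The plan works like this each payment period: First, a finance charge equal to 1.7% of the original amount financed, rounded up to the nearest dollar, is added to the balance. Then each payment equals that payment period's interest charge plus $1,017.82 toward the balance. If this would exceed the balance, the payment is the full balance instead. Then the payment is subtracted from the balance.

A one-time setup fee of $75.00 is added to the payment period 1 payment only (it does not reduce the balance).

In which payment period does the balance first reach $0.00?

4

Payment period 1: opening $3,713.19; interest $64.00 → $3,777.19; payment $1,081.82 (+ $75.00 fee); balance $2,695.37
Payment period 2: opening $2,695.37; interest $64.00 → $2,759.37; payment $1,081.82; balance $1,677.55
Payment period 3: opening $1,677.55; interest $64.00 → $1,741.55; payment $1,081.82; balance $659.73
Payment period 4: opening $659.73; interest $64.00 → $723.73; payment $723.73; balance $0.00
Balance reaches $0.00 in payment period 4.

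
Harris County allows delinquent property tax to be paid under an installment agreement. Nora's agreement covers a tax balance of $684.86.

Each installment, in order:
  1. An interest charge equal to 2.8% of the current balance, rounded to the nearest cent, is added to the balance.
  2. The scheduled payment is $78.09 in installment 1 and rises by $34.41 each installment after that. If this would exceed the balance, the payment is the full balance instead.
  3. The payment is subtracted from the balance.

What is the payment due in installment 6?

# | Opening | Interest | Payment | End bal
1 | $684.86 | $19.18 | $78.09 | $625.95
2 | $625.95 | $17.53 | $112.50 | $530.98
3 | $530.98 | $14.87 | $146.91 | $398.94
4 | $398.94 | $11.17 | $181.32 | $228.79
5 | $228.79 | $6.41 | $215.73 | $19.47
6 | $19.47 | $0.55 | $20.02 | $0.00

$20.02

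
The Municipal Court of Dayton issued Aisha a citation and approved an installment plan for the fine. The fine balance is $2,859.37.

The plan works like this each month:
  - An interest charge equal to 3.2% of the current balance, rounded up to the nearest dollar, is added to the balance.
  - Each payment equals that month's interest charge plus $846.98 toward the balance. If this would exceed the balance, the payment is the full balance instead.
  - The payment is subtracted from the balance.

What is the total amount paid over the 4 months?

Month 1: opening $2,859.37; interest $92.00 → $2,951.37; payment $938.98; balance $2,012.39
Month 2: opening $2,012.39; interest $65.00 → $2,077.39; payment $911.98; balance $1,165.41
Month 3: opening $1,165.41; interest $38.00 → $1,203.41; payment $884.98; balance $318.43
Month 4: opening $318.43; interest $11.00 → $329.43; payment $329.43; balance $0.00
Total paid: $3,065.37

$3,065.37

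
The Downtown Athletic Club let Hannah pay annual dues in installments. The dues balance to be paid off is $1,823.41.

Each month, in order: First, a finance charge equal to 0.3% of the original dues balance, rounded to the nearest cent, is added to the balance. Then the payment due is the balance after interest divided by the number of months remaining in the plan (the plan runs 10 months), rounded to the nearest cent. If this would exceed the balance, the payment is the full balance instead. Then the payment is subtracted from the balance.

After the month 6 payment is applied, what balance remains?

$747.86

Month 1: $1,823.41 +$5.47 interest = $1,828.88; pay $182.89 → $1,645.99
Month 2: $1,645.99 +$5.47 interest = $1,651.46; pay $183.50 → $1,467.96
Month 3: $1,467.96 +$5.47 interest = $1,473.43; pay $184.18 → $1,289.25
Month 4: $1,289.25 +$5.47 interest = $1,294.72; pay $184.96 → $1,109.76
Month 5: $1,109.76 +$5.47 interest = $1,115.23; pay $185.87 → $929.36
Month 6: $929.36 +$5.47 interest = $934.83; pay $186.97 → $747.86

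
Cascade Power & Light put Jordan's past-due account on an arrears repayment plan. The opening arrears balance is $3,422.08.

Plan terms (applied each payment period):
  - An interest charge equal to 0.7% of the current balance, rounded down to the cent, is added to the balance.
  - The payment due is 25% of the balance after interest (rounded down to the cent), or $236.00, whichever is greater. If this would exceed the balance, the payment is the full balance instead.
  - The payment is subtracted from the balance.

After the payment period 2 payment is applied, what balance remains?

# | Opening | Interest | Payment | End bal
1 | $3,422.08 | $23.95 | $861.50 | $2,584.53
2 | $2,584.53 | $18.09 | $650.65 | $1,951.97

$1,951.97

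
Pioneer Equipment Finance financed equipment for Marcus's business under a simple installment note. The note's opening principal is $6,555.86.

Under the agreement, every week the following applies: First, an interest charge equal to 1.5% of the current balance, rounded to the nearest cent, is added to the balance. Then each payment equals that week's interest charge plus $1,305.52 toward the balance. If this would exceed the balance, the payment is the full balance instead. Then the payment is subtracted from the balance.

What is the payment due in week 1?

$1,403.86

Week 1: $6,555.86 +$98.34 interest = $6,654.20; pay $1,403.86 → $5,250.34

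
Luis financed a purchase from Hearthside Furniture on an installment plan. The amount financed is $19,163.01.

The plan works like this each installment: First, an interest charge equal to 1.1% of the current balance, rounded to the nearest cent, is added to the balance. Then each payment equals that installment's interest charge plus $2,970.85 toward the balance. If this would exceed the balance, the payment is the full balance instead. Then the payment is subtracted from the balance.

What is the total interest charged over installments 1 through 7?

$789.29

Installment 1: $19,163.01 +$210.79 interest = $19,373.80; pay $3,181.64 → $16,192.16
Installment 2: $16,192.16 +$178.11 interest = $16,370.27; pay $3,148.96 → $13,221.31
Installment 3: $13,221.31 +$145.43 interest = $13,366.74; pay $3,116.28 → $10,250.46
Installment 4: $10,250.46 +$112.76 interest = $10,363.22; pay $3,083.61 → $7,279.61
Installment 5: $7,279.61 +$80.08 interest = $7,359.69; pay $3,050.93 → $4,308.76
Installment 6: $4,308.76 +$47.40 interest = $4,356.16; pay $3,018.25 → $1,337.91
Installment 7: $1,337.91 +$14.72 interest = $1,352.63; pay $1,352.63 → $0.00
Total interest: $210.79 + $178.11 + $145.43 + $112.76 + $80.08 + $47.40 + $14.72 = $789.29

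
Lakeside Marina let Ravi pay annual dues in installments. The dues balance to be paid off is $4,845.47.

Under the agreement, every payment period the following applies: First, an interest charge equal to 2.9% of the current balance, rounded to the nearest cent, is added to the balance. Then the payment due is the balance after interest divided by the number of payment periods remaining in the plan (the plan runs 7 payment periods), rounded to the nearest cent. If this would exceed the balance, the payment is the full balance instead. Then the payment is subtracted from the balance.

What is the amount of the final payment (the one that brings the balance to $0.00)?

$845.56

# | Opening | Interest | Payment | End bal
1 | $4,845.47 | $140.52 | $712.28 | $4,273.71
2 | $4,273.71 | $123.94 | $732.94 | $3,664.71
3 | $3,664.71 | $106.28 | $754.20 | $3,016.79
4 | $3,016.79 | $87.49 | $776.07 | $2,328.21
5 | $2,328.21 | $67.52 | $798.58 | $1,597.15
6 | $1,597.15 | $46.32 | $821.74 | $821.73
7 | $821.73 | $23.83 | $845.56 | $0.00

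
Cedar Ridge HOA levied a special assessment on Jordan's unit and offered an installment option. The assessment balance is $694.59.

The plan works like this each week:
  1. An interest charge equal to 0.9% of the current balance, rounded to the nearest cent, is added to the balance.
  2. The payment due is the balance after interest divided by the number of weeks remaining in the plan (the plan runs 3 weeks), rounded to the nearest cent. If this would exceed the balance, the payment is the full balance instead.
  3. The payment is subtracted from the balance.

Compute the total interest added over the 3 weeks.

Week 1: opening $694.59; interest $6.25 → $700.84; payment $233.61; balance $467.23
Week 2: opening $467.23; interest $4.21 → $471.44; payment $235.72; balance $235.72
Week 3: opening $235.72; interest $2.12 → $237.84; payment $237.84; balance $0.00
Total interest: $6.25 + $4.21 + $2.12 = $12.58

$12.58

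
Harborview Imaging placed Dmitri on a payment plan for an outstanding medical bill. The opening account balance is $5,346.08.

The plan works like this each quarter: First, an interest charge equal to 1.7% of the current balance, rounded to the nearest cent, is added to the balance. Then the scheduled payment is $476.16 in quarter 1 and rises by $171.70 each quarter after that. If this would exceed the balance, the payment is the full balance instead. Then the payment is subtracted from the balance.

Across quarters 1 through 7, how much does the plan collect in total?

# | Opening | Interest | Payment | End bal
1 | $5,346.08 | $90.88 | $476.16 | $4,960.80
2 | $4,960.80 | $84.33 | $647.86 | $4,397.27
3 | $4,397.27 | $74.75 | $819.56 | $3,652.46
4 | $3,652.46 | $62.09 | $991.26 | $2,723.29
5 | $2,723.29 | $46.30 | $1,162.96 | $1,606.63
6 | $1,606.63 | $27.31 | $1,334.66 | $299.28
7 | $299.28 | $5.09 | $304.37 | $0.00
Total paid: $5,736.83

$5,736.83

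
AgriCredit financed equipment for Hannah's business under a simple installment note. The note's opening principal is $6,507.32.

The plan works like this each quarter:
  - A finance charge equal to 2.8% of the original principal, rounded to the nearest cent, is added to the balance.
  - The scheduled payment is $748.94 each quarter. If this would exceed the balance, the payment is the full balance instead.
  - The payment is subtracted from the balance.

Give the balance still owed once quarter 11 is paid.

$273.18

Quarter 1: $6,507.32 +$182.20 interest = $6,689.52; pay $748.94 → $5,940.58
Quarter 2: $5,940.58 +$182.20 interest = $6,122.78; pay $748.94 → $5,373.84
Quarter 3: $5,373.84 +$182.20 interest = $5,556.04; pay $748.94 → $4,807.10
Quarter 4: $4,807.10 +$182.20 interest = $4,989.30; pay $748.94 → $4,240.36
Quarter 5: $4,240.36 +$182.20 interest = $4,422.56; pay $748.94 → $3,673.62
Quarter 6: $3,673.62 +$182.20 interest = $3,855.82; pay $748.94 → $3,106.88
Quarter 7: $3,106.88 +$182.20 interest = $3,289.08; pay $748.94 → $2,540.14
Quarter 8: $2,540.14 +$182.20 interest = $2,722.34; pay $748.94 → $1,973.40
Quarter 9: $1,973.40 +$182.20 interest = $2,155.60; pay $748.94 → $1,406.66
Quarter 10: $1,406.66 +$182.20 interest = $1,588.86; pay $748.94 → $839.92
Quarter 11: $839.92 +$182.20 interest = $1,022.12; pay $748.94 → $273.18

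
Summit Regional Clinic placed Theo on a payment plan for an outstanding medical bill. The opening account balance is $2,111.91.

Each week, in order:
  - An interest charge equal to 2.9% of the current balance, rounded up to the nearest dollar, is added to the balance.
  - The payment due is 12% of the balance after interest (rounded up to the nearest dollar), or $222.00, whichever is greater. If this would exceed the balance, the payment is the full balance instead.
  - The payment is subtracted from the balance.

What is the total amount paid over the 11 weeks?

$2,495.91

Week 1: $2,111.91 +$62.00 interest = $2,173.91; pay $261.00 → $1,912.91
Week 2: $1,912.91 +$56.00 interest = $1,968.91; pay $237.00 → $1,731.91
Week 3: $1,731.91 +$51.00 interest = $1,782.91; pay $222.00 → $1,560.91
Week 4: $1,560.91 +$46.00 interest = $1,606.91; pay $222.00 → $1,384.91
Week 5: $1,384.91 +$41.00 interest = $1,425.91; pay $222.00 → $1,203.91
Week 6: $1,203.91 +$35.00 interest = $1,238.91; pay $222.00 → $1,016.91
Week 7: $1,016.91 +$30.00 interest = $1,046.91; pay $222.00 → $824.91
Week 8: $824.91 +$24.00 interest = $848.91; pay $222.00 → $626.91
Week 9: $626.91 +$19.00 interest = $645.91; pay $222.00 → $423.91
Week 10: $423.91 +$13.00 interest = $436.91; pay $222.00 → $214.91
Week 11: $214.91 +$7.00 interest = $221.91; pay $221.91 → $0.00
Total paid: $2,495.91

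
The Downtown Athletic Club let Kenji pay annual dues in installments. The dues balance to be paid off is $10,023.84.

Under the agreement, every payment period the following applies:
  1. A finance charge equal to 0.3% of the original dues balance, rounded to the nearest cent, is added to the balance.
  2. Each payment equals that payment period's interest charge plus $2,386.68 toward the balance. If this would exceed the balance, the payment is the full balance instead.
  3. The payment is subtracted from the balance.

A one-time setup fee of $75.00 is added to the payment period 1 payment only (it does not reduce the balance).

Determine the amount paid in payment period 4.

$2,416.75

Payment period 1: $10,023.84 +$30.07 interest = $10,053.91; pay $2,416.75 (+ $75.00 fee) → $7,637.16
Payment period 2: $7,637.16 +$30.07 interest = $7,667.23; pay $2,416.75 → $5,250.48
Payment period 3: $5,250.48 +$30.07 interest = $5,280.55; pay $2,416.75 → $2,863.80
Payment period 4: $2,863.80 +$30.07 interest = $2,893.87; pay $2,416.75 → $477.12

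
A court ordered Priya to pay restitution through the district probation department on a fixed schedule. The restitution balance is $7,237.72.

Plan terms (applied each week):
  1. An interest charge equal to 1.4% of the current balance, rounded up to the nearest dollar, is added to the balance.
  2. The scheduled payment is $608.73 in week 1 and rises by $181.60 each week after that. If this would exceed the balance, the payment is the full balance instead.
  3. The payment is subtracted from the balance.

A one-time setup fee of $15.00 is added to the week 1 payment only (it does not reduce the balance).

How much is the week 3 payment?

$971.93

Week 1: opening $7,237.72; interest $102.00 → $7,339.72; payment $608.73 (+ $15.00 fee); balance $6,730.99
Week 2: opening $6,730.99; interest $95.00 → $6,825.99; payment $790.33; balance $6,035.66
Week 3: opening $6,035.66; interest $85.00 → $6,120.66; payment $971.93; balance $5,148.73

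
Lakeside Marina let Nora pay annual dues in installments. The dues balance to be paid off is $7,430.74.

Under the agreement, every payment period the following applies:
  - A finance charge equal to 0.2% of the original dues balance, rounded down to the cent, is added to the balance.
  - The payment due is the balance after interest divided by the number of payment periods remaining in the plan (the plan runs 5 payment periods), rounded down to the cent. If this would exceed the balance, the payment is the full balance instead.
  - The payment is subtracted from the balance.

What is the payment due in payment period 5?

Payment period 1: opening $7,430.74; interest $14.86 → $7,445.60; payment $1,489.12; balance $5,956.48
Payment period 2: opening $5,956.48; interest $14.86 → $5,971.34; payment $1,492.83; balance $4,478.51
Payment period 3: opening $4,478.51; interest $14.86 → $4,493.37; payment $1,497.79; balance $2,995.58
Payment period 4: opening $2,995.58; interest $14.86 → $3,010.44; payment $1,505.22; balance $1,505.22
Payment period 5: opening $1,505.22; interest $14.86 → $1,520.08; payment $1,520.08; balance $0.00

$1,520.08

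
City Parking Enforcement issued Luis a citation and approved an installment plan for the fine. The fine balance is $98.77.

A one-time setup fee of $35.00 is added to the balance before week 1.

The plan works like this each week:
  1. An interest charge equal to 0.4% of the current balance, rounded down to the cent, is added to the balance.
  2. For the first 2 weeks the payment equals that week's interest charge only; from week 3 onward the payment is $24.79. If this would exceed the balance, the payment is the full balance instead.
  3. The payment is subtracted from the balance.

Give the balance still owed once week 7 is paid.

$11.50

Week 1: opening $133.77; interest $0.53 → $134.30; payment $0.53; balance $133.77
Week 2: opening $133.77; interest $0.53 → $134.30; payment $0.53; balance $133.77
Week 3: opening $133.77; interest $0.53 → $134.30; payment $24.79; balance $109.51
Week 4: opening $109.51; interest $0.43 → $109.94; payment $24.79; balance $85.15
Week 5: opening $85.15; interest $0.34 → $85.49; payment $24.79; balance $60.70
Week 6: opening $60.70; interest $0.24 → $60.94; payment $24.79; balance $36.15
Week 7: opening $36.15; interest $0.14 → $36.29; payment $24.79; balance $11.50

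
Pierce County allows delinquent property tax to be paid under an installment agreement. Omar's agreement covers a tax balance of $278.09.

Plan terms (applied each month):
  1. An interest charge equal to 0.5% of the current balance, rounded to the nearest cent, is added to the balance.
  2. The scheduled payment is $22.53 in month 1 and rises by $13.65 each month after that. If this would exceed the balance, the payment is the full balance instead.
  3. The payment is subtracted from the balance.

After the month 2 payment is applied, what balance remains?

$222.05

Month 1: opening $278.09; interest $1.39 → $279.48; payment $22.53; balance $256.95
Month 2: opening $256.95; interest $1.28 → $258.23; payment $36.18; balance $222.05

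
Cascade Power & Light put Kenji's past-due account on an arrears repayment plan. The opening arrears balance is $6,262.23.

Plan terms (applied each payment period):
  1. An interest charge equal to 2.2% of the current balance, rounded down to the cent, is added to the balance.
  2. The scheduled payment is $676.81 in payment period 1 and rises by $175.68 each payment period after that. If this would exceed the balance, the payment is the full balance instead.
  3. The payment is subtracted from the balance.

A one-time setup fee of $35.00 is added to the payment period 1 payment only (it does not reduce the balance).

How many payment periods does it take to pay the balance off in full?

Payment period 1: opening $6,262.23; interest $137.76 → $6,399.99; payment $676.81 (+ $35.00 fee); balance $5,723.18
Payment period 2: opening $5,723.18; interest $125.90 → $5,849.08; payment $852.49; balance $4,996.59
Payment period 3: opening $4,996.59; interest $109.92 → $5,106.51; payment $1,028.17; balance $4,078.34
Payment period 4: opening $4,078.34; interest $89.72 → $4,168.06; payment $1,203.85; balance $2,964.21
Payment period 5: opening $2,964.21; interest $65.21 → $3,029.42; payment $1,379.53; balance $1,649.89
Payment period 6: opening $1,649.89; interest $36.29 → $1,686.18; payment $1,555.21; balance $130.97
Payment period 7: opening $130.97; interest $2.88 → $133.85; payment $133.85; balance $0.00
Balance reaches $0.00 in payment period 7.

7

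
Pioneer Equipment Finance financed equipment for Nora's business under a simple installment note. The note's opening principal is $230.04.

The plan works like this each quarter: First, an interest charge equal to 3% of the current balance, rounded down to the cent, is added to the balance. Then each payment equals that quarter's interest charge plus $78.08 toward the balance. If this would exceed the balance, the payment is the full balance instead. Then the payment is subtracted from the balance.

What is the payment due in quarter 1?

Quarter 1: opening $230.04; interest $6.90 → $236.94; payment $84.98; balance $151.96

$84.98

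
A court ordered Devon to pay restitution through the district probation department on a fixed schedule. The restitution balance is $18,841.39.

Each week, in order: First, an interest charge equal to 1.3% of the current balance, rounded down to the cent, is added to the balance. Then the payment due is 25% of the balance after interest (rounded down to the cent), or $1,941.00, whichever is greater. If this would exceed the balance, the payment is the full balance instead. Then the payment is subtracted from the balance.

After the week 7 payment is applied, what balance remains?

$626.61

Week 1: opening $18,841.39; interest $244.93 → $19,086.32; payment $4,771.58; balance $14,314.74
Week 2: opening $14,314.74; interest $186.09 → $14,500.83; payment $3,625.20; balance $10,875.63
Week 3: opening $10,875.63; interest $141.38 → $11,017.01; payment $2,754.25; balance $8,262.76
Week 4: opening $8,262.76; interest $107.41 → $8,370.17; payment $2,092.54; balance $6,277.63
Week 5: opening $6,277.63; interest $81.60 → $6,359.23; payment $1,941.00; balance $4,418.23
Week 6: opening $4,418.23; interest $57.43 → $4,475.66; payment $1,941.00; balance $2,534.66
Week 7: opening $2,534.66; interest $32.95 → $2,567.61; payment $1,941.00; balance $626.61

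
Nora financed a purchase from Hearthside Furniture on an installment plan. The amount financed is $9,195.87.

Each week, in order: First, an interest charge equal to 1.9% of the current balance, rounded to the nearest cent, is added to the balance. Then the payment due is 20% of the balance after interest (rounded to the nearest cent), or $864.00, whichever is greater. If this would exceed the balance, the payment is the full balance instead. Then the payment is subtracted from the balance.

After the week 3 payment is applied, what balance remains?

$4,981.78

# | Opening | Interest | Payment | End bal
1 | $9,195.87 | $174.72 | $1,874.12 | $7,496.47
2 | $7,496.47 | $142.43 | $1,527.78 | $6,111.12
3 | $6,111.12 | $116.11 | $1,245.45 | $4,981.78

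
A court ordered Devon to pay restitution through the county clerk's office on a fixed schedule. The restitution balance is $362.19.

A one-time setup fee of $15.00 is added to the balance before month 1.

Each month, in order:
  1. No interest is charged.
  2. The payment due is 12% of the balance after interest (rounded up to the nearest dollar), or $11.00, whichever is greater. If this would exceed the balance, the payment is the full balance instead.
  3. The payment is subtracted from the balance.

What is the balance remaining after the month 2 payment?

Month 1: opening $377.19; payment $46.00; balance $331.19
Month 2: opening $331.19; payment $40.00; balance $291.19

$291.19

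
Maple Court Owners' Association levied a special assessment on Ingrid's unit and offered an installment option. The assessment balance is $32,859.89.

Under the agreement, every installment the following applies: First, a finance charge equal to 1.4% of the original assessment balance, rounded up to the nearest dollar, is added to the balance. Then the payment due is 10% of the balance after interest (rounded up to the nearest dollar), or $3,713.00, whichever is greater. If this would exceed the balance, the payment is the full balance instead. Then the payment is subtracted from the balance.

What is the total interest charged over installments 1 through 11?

Installment 1: opening $32,859.89; interest $461.00 → $33,320.89; payment $3,713.00; balance $29,607.89
Installment 2: opening $29,607.89; interest $461.00 → $30,068.89; payment $3,713.00; balance $26,355.89
Installment 3: opening $26,355.89; interest $461.00 → $26,816.89; payment $3,713.00; balance $23,103.89
Installment 4: opening $23,103.89; interest $461.00 → $23,564.89; payment $3,713.00; balance $19,851.89
Installment 5: opening $19,851.89; interest $461.00 → $20,312.89; payment $3,713.00; balance $16,599.89
Installment 6: opening $16,599.89; interest $461.00 → $17,060.89; payment $3,713.00; balance $13,347.89
Installment 7: opening $13,347.89; interest $461.00 → $13,808.89; payment $3,713.00; balance $10,095.89
Installment 8: opening $10,095.89; interest $461.00 → $10,556.89; payment $3,713.00; balance $6,843.89
Installment 9: opening $6,843.89; interest $461.00 → $7,304.89; payment $3,713.00; balance $3,591.89
Installment 10: opening $3,591.89; interest $461.00 → $4,052.89; payment $3,713.00; balance $339.89
Installment 11: opening $339.89; interest $461.00 → $800.89; payment $800.89; balance $0.00
Total interest: $461.00 + $461.00 + $461.00 + $461.00 + $461.00 + $461.00 + $461.00 + $461.00 + $461.00 + $461.00 + $461.00 = $5,071.00

$5,071.00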